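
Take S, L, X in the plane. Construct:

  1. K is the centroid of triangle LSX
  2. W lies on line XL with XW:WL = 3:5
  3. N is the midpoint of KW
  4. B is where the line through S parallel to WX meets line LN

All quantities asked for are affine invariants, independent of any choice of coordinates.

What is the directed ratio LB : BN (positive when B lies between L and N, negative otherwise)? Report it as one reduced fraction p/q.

Choose coordinates S = (0, 0), L = (1, 0), X = (0, 1).
1. K is the centroid of triangle LSX ⇒ K = (1/3, 1/3)
2. W lies on line XL with XW:WL = 3:5 ⇒ W = (3/8, 5/8)
3. N is the midpoint of KW ⇒ N = (17/48, 23/48)
4. B is where the line through S parallel to WX meets line LN ⇒ B = (-23/8, 23/8)
B = L + t·(N−L) with t = 6, so LB:BN = t:(1−t) = 6:-5

LB:BN = -6/5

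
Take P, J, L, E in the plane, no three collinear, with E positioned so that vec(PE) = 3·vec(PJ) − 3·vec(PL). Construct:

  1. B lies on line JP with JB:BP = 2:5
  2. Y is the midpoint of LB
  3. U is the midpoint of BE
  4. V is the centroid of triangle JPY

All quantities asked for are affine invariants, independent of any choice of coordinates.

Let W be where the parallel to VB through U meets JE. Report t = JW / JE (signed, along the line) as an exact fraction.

t = 21/38

Choose coordinates P = (0, 0), J = (1, 0), L = (0, 1), E = (3, -3).
1. B lies on line JP with JB:BP = 2:5 ⇒ B = (5/7, 0)
2. Y is the midpoint of LB ⇒ Y = (5/14, 1/2)
3. U is the midpoint of BE ⇒ U = (13/7, -3/2)
4. V is the centroid of triangle JPY ⇒ V = (19/42, 1/6)
through U parallel to VB: direction (11/42, -1/6); meets JE at W = (40/19, -63/38)
W = J + t·(E−J) with t = 21/38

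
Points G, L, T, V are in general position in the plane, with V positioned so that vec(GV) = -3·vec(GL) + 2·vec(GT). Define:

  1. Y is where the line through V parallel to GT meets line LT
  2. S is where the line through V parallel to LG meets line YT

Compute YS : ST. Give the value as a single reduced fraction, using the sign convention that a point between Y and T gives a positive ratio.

Choose coordinates G = (0, 0), L = (1, 0), T = (0, 1), V = (-3, 2).
1. Y is where the line through V parallel to GT meets line LT ⇒ Y = (-3, 4)
2. S is where the line through V parallel to LG meets line YT ⇒ S = (-1, 2)
S = Y + t·(T−Y) with t = 2/3, so YS:ST = t:(1−t) = 2/3:1/3

YS:ST = 2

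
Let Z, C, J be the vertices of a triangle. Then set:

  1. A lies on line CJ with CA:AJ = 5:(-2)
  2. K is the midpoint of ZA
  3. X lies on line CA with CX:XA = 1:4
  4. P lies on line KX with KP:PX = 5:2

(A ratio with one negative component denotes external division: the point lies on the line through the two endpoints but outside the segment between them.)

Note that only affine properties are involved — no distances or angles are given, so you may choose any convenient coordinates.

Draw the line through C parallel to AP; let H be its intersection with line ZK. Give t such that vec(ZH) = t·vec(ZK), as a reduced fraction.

t = 5/2

Choose coordinates Z = (0, 0), C = (1, 0), J = (0, 1).
1. A lies on line CJ with CA:AJ = 5:(-2) ⇒ A = (-2/3, 5/3)
2. K is the midpoint of ZA ⇒ K = (-1/3, 5/6)
3. X lies on line CA with CX:XA = 1:4 ⇒ X = (2/3, 1/3)
4. P lies on line KX with KP:PX = 5:2 ⇒ P = (8/21, 10/21)
through C parallel to AP: direction (22/21, -25/21); meets ZK at H = (-5/6, 25/12)
H = Z + t·(K−Z) with t = 5/2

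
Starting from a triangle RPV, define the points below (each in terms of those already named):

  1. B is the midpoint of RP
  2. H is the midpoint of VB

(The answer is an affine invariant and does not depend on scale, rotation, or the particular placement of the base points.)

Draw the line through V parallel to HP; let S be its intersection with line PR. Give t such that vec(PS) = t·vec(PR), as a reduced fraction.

Choose coordinates R = (0, 0), P = (1, 0), V = (0, 1).
1. B is the midpoint of RP ⇒ B = (1/2, 0)
2. H is the midpoint of VB ⇒ H = (1/4, 1/2)
through V parallel to HP: direction (3/4, -1/2); meets PR at S = (3/2, 0)
S = P + t·(R−P) with t = -1/2

t = -1/2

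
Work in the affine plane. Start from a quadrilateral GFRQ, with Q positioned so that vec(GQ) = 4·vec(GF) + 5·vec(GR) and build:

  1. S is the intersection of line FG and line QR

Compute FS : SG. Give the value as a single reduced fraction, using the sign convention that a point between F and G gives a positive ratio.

FS:SG = -2

Work in coordinates with G = (0, 0), F = (1, 0), R = (0, 1), Q = (4, 5).
1. S is the intersection of line FG and line QR ⇒ S = (-1, 0)
S = F + t·(G−F) with t = 2, so FS:SG = t:(1−t) = 2:-1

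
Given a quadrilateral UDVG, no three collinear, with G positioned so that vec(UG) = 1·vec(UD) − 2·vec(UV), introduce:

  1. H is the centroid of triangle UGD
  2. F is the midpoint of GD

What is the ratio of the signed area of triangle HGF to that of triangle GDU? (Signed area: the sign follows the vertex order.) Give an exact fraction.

Assign U = (0, 0), D = (1, 0), V = (0, 1), G = (1, -2) — the answer is frame-independent, so this choice is without loss of generality.
1. H is the centroid of triangle UGD ⇒ H = (2/3, -2/3)
2. F is the midpoint of GD ⇒ F = (1, -1)
2·[HGF] = 1/3, 2·[GDU] = 2
[HGF]:[GDU] = 1/3:2 = 1/6

[HGF]:[GDU] = 1/6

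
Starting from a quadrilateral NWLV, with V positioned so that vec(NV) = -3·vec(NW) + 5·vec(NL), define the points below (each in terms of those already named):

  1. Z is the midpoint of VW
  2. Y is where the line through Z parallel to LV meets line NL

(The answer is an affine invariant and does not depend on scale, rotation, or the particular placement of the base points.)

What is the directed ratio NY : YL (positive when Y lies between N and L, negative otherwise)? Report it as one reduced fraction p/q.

Work in coordinates with N = (0, 0), W = (1, 0), L = (0, 1), V = (-3, 5).
1. Z is the midpoint of VW ⇒ Z = (-1, 5/2)
2. Y is where the line through Z parallel to LV meets line NL ⇒ Y = (0, 7/6)
Y = N + t·(L−N) with t = 7/6, so NY:YL = t:(1−t) = 7/6:-1/6

NY:YL = -7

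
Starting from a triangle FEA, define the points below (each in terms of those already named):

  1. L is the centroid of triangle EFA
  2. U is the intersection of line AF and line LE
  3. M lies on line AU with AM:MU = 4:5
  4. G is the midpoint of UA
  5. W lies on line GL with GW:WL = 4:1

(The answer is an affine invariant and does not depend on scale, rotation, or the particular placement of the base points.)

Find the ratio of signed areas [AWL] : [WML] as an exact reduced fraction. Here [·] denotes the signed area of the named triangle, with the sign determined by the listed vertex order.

[AWL]:[WML] = -9

Set F = (0, 0), E = (1, 0), A = (0, 1); any affine frame gives the same invariant.
1. L is the centroid of triangle EFA ⇒ L = (1/3, 1/3)
2. U is the intersection of line AF and line LE ⇒ U = (0, 1/2)
3. M lies on line AU with AM:MU = 4:5 ⇒ M = (0, 7/9)
4. G is the midpoint of UA ⇒ G = (0, 3/4)
5. W lies on line GL with GW:WL = 4:1 ⇒ W = (4/15, 5/12)
2·[AWL] = 1/60, 2·[WML] = -1/540
[AWL]:[WML] = 1/60:-1/540 = -9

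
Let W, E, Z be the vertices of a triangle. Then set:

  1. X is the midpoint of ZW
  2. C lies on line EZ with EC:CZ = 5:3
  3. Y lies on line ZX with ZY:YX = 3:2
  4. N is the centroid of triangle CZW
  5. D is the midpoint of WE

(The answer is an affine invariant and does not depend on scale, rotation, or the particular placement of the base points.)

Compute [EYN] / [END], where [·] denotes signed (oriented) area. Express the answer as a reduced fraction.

[EYN]:[END] = 17/65

Work in coordinates with W = (0, 0), E = (1, 0), Z = (0, 1).
1. X is the midpoint of ZW ⇒ X = (0, 1/2)
2. C lies on line EZ with EC:CZ = 5:3 ⇒ C = (3/8, 5/8)
3. Y lies on line ZX with ZY:YX = 3:2 ⇒ Y = (0, 7/10)
4. N is the centroid of triangle CZW ⇒ N = (1/8, 13/24)
5. D is the midpoint of WE ⇒ D = (1/2, 0)
2·[EYN] = 17/240, 2·[END] = 13/48
[EYN]:[END] = 17/240:13/48 = 17/65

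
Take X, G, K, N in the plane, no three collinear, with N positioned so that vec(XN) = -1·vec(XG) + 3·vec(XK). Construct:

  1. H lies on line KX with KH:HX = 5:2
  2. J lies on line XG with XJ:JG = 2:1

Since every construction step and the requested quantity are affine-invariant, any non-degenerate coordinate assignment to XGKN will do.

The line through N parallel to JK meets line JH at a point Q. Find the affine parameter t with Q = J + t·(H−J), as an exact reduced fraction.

Work in coordinates with X = (0, 0), G = (1, 0), K = (0, 1), N = (-1, 3).
1. H lies on line KX with KH:HX = 5:2 ⇒ H = (0, 2/7)
2. J lies on line XG with XJ:JG = 2:1 ⇒ J = (2/3, 0)
through N parallel to JK: direction (-2/3, 1); meets JH at Q = (17/15, -1/5)
Q = J + t·(H−J) with t = -7/10

t = -7/10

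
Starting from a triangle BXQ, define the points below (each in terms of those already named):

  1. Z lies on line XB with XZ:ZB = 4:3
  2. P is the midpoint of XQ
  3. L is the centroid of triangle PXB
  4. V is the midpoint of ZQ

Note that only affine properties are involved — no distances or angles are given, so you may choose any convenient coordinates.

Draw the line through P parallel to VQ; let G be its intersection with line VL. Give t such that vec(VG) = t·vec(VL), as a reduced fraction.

Assign B = (0, 0), X = (1, 0), Q = (0, 1) — the answer is frame-independent, so this choice is without loss of generality.
1. Z lies on line XB with XZ:ZB = 4:3 ⇒ Z = (3/7, 0)
2. P is the midpoint of XQ ⇒ P = (1/2, 1/2)
3. L is the centroid of triangle PXB ⇒ L = (1/2, 1/6)
4. V is the midpoint of ZQ ⇒ V = (3/14, 1/2)
through P parallel to VQ: direction (-3/14, 1/2); meets VL at G = (11/14, -1/6)
G = V + t·(L−V) with t = 2

t = 2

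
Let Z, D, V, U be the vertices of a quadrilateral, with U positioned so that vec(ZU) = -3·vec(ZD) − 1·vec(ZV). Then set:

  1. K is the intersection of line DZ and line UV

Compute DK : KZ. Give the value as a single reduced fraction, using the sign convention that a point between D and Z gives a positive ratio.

DK:KZ = -5/3

Work in coordinates with Z = (0, 0), D = (1, 0), V = (0, 1), U = (-3, -1).
1. K is the intersection of line DZ and line UV ⇒ K = (-3/2, 0)
K = D + t·(Z−D) with t = 5/2, so DK:KZ = t:(1−t) = 5/2:-3/2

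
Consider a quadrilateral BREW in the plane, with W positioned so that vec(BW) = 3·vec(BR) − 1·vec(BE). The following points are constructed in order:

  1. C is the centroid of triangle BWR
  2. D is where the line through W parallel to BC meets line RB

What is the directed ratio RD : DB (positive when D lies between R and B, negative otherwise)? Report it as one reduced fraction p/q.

Work in coordinates with B = (0, 0), R = (1, 0), E = (0, 1), W = (3, -1).
1. C is the centroid of triangle BWR ⇒ C = (4/3, -1/3)
2. D is where the line through W parallel to BC meets line RB ⇒ D = (-1, 0)
D = R + t·(B−R) with t = 2, so RD:DB = t:(1−t) = 2:-1

RD:DB = -2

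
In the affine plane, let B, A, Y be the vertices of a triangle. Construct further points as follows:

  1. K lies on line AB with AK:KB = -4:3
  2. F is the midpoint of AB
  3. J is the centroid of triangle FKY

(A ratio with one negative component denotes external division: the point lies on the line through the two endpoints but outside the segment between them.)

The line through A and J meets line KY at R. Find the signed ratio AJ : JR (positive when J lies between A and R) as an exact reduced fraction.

Set B = (0, 0), A = (1, 0), Y = (0, 1); any affine frame gives the same invariant.
1. K lies on line AB with AK:KB = -4:3 ⇒ K = (-3, 0)
2. F is the midpoint of AB ⇒ F = (1/2, 0)
3. J is the centroid of triangle FKY ⇒ J = (-5/6, 1/3)
line AJ meets KY at R = (-27/17, 8/17)
J = A + t·(R−A) with t = 17/24, so AJ:JR = 17/24:7/24

AJ:JR = 17/7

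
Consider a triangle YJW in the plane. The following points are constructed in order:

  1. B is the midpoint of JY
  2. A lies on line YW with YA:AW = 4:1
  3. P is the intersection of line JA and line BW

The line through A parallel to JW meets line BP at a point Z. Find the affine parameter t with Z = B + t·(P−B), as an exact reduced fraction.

Assign Y = (0, 0), J = (1, 0), W = (0, 1) — the answer is frame-independent, so this choice is without loss of generality.
1. B is the midpoint of JY ⇒ B = (1/2, 0)
2. A lies on line YW with YA:AW = 4:1 ⇒ A = (0, 4/5)
3. P is the intersection of line JA and line BW ⇒ P = (1/6, 2/3)
through A parallel to JW: direction (-1, 1); meets BP at Z = (1/5, 3/5)
Z = B + t·(P−B) with t = 9/10

t = 9/10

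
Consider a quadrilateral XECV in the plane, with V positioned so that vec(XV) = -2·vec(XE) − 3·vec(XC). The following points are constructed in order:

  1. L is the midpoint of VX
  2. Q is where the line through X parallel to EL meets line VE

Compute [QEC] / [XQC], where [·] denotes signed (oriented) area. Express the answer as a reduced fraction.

[QEC]:[XQC] = -3/2

Choose coordinates X = (0, 0), E = (1, 0), C = (0, 1), V = (-2, -3).
1. L is the midpoint of VX ⇒ L = (-1, -3/2)
2. Q is where the line through X parallel to EL meets line VE ⇒ Q = (4, 3)
2·[QEC] = -6, 2·[XQC] = 4
[QEC]:[XQC] = -6:4 = -3/2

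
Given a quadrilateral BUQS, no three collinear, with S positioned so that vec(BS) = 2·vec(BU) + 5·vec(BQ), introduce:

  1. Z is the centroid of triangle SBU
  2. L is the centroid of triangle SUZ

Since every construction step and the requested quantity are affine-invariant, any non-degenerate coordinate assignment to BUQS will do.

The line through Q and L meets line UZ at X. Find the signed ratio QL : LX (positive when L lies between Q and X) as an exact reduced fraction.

Set B = (0, 0), U = (1, 0), Q = (0, 1), S = (2, 5); any affine frame gives the same invariant.
1. Z is the centroid of triangle SBU ⇒ Z = (1, 5/3)
2. L is the centroid of triangle SUZ ⇒ L = (4/3, 20/9)
line QL meets UZ at X = (1, 23/12)
L = Q + t·(X−Q) with t = 4/3, so QL:LX = 4/3:-1/3

QL:LX = -4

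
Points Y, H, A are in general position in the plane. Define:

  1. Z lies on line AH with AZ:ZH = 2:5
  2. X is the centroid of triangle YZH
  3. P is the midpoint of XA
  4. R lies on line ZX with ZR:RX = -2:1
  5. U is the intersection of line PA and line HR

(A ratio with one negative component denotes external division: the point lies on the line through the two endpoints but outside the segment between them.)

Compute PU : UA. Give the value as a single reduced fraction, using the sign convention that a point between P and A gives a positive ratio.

PU:UA = -19/28

Choose coordinates Y = (0, 0), H = (1, 0), A = (0, 1).
1. Z lies on line AH with AZ:ZH = 2:5 ⇒ Z = (2/7, 5/7)
2. X is the centroid of triangle YZH ⇒ X = (3/7, 5/21)
3. P is the midpoint of XA ⇒ P = (3/14, 13/21)
4. R lies on line ZX with ZR:RX = -2:1 ⇒ R = (4/7, -5/21)
5. U is the intersection of line PA and line HR ⇒ U = (2/3, -5/27)
U = P + t·(A−P) with t = -19/9, so PU:UA = t:(1−t) = -19/9:28/9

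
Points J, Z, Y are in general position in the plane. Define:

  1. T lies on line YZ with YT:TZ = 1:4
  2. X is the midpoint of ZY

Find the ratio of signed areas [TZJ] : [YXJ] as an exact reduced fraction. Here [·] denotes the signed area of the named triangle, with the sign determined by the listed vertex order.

Assign J = (0, 0), Z = (1, 0), Y = (0, 1) — the answer is frame-independent, so this choice is without loss of generality.
1. T lies on line YZ with YT:TZ = 1:4 ⇒ T = (1/5, 4/5)
2. X is the midpoint of ZY ⇒ X = (1/2, 1/2)
2·[TZJ] = -4/5, 2·[YXJ] = -1/2
[TZJ]:[YXJ] = -4/5:-1/2 = 8/5

[TZJ]:[YXJ] = 8/5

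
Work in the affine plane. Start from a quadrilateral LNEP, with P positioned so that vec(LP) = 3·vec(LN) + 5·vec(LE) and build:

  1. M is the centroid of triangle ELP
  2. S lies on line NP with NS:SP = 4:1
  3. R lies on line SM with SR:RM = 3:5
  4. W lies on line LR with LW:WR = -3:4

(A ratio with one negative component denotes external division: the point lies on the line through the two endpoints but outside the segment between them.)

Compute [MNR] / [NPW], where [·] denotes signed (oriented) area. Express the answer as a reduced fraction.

Set L = (0, 0), N = (1, 0), E = (0, 1), P = (3, 5); any affine frame gives the same invariant.
1. M is the centroid of triangle ELP ⇒ M = (1, 2)
2. S lies on line NP with NS:SP = 4:1 ⇒ S = (13/5, 4)
3. R lies on line SM with SR:RM = 3:5 ⇒ R = (2, 13/4)
4. W lies on line LR with LW:WR = -3:4 ⇒ W = (-6, -39/4)
2·[MNR] = 2, 2·[NPW] = 31/2
[MNR]:[NPW] = 2:31/2 = 4/31

[MNR]:[NPW] = 4/31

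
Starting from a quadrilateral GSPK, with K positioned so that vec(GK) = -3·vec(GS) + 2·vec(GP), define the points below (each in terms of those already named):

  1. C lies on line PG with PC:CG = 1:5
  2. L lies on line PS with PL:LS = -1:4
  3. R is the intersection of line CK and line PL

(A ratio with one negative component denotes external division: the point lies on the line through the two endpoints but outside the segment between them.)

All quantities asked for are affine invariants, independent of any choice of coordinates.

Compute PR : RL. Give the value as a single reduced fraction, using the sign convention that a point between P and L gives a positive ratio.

PR:RL = -9/20

Choose coordinates G = (0, 0), S = (1, 0), P = (0, 1), K = (-3, 2).
1. C lies on line PG with PC:CG = 1:5 ⇒ C = (0, 5/6)
2. L lies on line PS with PL:LS = -1:4 ⇒ L = (-1/3, 4/3)
3. R is the intersection of line CK and line PL ⇒ R = (3/11, 8/11)
R = P + t·(L−P) with t = -9/11, so PR:RL = t:(1−t) = -9/11:20/11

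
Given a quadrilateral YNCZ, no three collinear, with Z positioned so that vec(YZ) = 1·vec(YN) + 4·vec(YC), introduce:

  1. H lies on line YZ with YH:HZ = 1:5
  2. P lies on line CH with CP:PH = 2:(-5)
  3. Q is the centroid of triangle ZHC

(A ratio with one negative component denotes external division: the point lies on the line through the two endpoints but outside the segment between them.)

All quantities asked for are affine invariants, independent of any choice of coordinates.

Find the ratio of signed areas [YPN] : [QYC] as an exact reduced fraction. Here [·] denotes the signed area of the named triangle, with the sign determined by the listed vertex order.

Assign Y = (0, 0), N = (1, 0), C = (0, 1), Z = (1, 4) — the answer is frame-independent, so this choice is without loss of generality.
1. H lies on line YZ with YH:HZ = 1:5 ⇒ H = (1/6, 2/3)
2. P lies on line CH with CP:PH = 2:(-5) ⇒ P = (-1/9, 11/9)
3. Q is the centroid of triangle ZHC ⇒ Q = (7/18, 17/9)
2·[YPN] = -11/9, 2·[QYC] = -7/18
[YPN]:[QYC] = -11/9:-7/18 = 22/7

[YPN]:[QYC] = 22/7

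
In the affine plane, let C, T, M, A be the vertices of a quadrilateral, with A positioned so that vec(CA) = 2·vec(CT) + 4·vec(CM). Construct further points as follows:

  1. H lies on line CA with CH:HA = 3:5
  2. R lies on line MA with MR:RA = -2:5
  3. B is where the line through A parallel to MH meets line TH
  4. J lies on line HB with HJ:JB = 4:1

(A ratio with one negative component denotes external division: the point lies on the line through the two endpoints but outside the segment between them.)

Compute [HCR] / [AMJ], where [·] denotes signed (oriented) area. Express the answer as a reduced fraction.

Set C = (0, 0), T = (1, 0), M = (0, 1), A = (2, 4); any affine frame gives the same invariant.
1. H lies on line CA with CH:HA = 3:5 ⇒ H = (3/4, 3/2)
2. R lies on line MA with MR:RA = -2:5 ⇒ R = (-4/3, -1)
3. B is where the line through A parallel to MH meets line TH ⇒ B = (1/2, 3)
4. J lies on line HB with HJ:JB = 4:1 ⇒ J = (11/20, 27/10)
2·[HCR] = -5/4, 2·[AMJ] = -7/4
[HCR]:[AMJ] = -5/4:-7/4 = 5/7

[HCR]:[AMJ] = 5/7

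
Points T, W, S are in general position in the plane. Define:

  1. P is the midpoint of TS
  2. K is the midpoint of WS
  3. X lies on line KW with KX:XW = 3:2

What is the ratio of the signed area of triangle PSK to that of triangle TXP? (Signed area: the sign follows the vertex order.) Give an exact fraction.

Assign T = (0, 0), W = (1, 0), S = (0, 1) — the answer is frame-independent, so this choice is without loss of generality.
1. P is the midpoint of TS ⇒ P = (0, 1/2)
2. K is the midpoint of WS ⇒ K = (1/2, 1/2)
3. X lies on line KW with KX:XW = 3:2 ⇒ X = (4/5, 1/5)
2·[PSK] = -1/4, 2·[TXP] = 2/5
[PSK]:[TXP] = -1/4:2/5 = -5/8

[PSK]:[TXP] = -5/8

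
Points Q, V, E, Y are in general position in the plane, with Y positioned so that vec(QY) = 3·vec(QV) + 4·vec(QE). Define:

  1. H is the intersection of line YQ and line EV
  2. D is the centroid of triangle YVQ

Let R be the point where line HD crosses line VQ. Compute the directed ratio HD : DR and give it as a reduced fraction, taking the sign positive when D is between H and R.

HD:DR = -4/7

Set Q = (0, 0), V = (1, 0), E = (0, 1), Y = (3, 4); any affine frame gives the same invariant.
1. H is the intersection of line YQ and line EV ⇒ H = (3/7, 4/7)
2. D is the centroid of triangle YVQ ⇒ D = (4/3, 4/3)
line HD meets VQ at R = (-1/4, 0)
D = H + t·(R−H) with t = -4/3, so HD:DR = -4/3:7/3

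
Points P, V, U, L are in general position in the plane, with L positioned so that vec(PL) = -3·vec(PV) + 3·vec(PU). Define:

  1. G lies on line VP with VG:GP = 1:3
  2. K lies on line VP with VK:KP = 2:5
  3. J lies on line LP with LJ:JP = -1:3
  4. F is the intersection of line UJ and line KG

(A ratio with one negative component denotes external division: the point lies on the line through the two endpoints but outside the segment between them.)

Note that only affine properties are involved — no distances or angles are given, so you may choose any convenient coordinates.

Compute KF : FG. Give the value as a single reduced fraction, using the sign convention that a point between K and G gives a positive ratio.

Choose coordinates P = (0, 0), V = (1, 0), U = (0, 1), L = (-3, 3).
1. G lies on line VP with VG:GP = 1:3 ⇒ G = (3/4, 0)
2. K lies on line VP with VK:KP = 2:5 ⇒ K = (5/7, 0)
3. J lies on line LP with LJ:JP = -1:3 ⇒ J = (-9/2, 9/2)
4. F is the intersection of line UJ and line KG ⇒ F = (9/7, 0)
F = K + t·(G−K) with t = 16, so KF:FG = t:(1−t) = 16:-15

KF:FG = -16/15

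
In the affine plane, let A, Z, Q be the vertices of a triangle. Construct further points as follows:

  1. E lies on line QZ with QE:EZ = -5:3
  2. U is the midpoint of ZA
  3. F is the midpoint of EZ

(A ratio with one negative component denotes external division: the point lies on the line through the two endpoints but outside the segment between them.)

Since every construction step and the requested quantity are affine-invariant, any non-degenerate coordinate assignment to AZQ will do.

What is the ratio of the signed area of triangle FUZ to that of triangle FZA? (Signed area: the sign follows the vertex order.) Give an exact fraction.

Choose coordinates A = (0, 0), Z = (1, 0), Q = (0, 1).
1. E lies on line QZ with QE:EZ = -5:3 ⇒ E = (5/2, -3/2)
2. U is the midpoint of ZA ⇒ U = (1/2, 0)
3. F is the midpoint of EZ ⇒ F = (7/4, -3/4)
2·[FUZ] = -3/8, 2·[FZA] = 3/4
[FUZ]:[FZA] = -3/8:3/4 = -1/2

[FUZ]:[FZA] = -1/2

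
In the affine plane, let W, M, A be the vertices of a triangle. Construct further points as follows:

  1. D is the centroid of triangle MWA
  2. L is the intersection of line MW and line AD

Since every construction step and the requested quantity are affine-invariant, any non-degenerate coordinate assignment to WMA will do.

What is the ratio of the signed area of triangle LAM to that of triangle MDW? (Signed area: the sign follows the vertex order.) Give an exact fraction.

[LAM]:[MDW] = -3/2

Set W = (0, 0), M = (1, 0), A = (0, 1); any affine frame gives the same invariant.
1. D is the centroid of triangle MWA ⇒ D = (1/3, 1/3)
2. L is the intersection of line MW and line AD ⇒ L = (1/2, 0)
2·[LAM] = -1/2, 2·[MDW] = 1/3
[LAM]:[MDW] = -1/2:1/3 = -3/2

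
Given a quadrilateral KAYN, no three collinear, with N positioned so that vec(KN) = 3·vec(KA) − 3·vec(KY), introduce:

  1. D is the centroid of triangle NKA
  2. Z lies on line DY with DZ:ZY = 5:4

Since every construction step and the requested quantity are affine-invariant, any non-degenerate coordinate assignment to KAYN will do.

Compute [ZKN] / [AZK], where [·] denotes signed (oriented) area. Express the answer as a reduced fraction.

[ZKN]:[AZK] = 19

Work in coordinates with K = (0, 0), A = (1, 0), Y = (0, 1), N = (3, -3).
1. D is the centroid of triangle NKA ⇒ D = (4/3, -1)
2. Z lies on line DY with DZ:ZY = 5:4 ⇒ Z = (16/27, 1/9)
2·[ZKN] = 19/9, 2·[AZK] = 1/9
[ZKN]:[AZK] = 19/9:1/9 = 19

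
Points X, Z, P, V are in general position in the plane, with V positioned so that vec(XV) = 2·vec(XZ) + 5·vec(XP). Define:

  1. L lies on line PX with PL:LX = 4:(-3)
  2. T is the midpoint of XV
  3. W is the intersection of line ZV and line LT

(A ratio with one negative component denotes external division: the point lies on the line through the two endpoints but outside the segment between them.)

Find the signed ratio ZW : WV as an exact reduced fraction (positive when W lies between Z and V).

Work in coordinates with X = (0, 0), Z = (1, 0), P = (0, 1), V = (2, 5).
1. L lies on line PX with PL:LX = 4:(-3) ⇒ L = (0, -3)
2. T is the midpoint of XV ⇒ T = (1, 5/2)
3. W is the intersection of line ZV and line LT ⇒ W = (-4, -25)
W = Z + t·(V−Z) with t = -5, so ZW:WV = t:(1−t) = -5:6

ZW:WV = -5/6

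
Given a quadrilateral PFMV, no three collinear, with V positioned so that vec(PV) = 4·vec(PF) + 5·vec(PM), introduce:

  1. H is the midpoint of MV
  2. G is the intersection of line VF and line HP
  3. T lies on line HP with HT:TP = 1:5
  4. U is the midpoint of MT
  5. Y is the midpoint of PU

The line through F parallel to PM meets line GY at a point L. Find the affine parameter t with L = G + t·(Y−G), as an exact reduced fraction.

Set P = (0, 0), F = (1, 0), M = (0, 1), V = (4, 5); any affine frame gives the same invariant.
1. H is the midpoint of MV ⇒ H = (2, 3)
2. G is the intersection of line VF and line HP ⇒ G = (10, 15)
3. T lies on line HP with HT:TP = 1:5 ⇒ T = (5/3, 5/2)
4. U is the midpoint of MT ⇒ U = (5/6, 7/4)
5. Y is the midpoint of PU ⇒ Y = (5/12, 7/8)
through F parallel to PM: direction (0, 1); meets GY at L = (1, 399/230)
L = G + t·(Y−G) with t = 108/115

t = 108/115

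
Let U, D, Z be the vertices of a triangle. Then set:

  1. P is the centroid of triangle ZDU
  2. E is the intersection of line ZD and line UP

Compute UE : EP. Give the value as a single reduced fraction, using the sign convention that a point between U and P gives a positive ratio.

UE:EP = -3

Work in coordinates with U = (0, 0), D = (1, 0), Z = (0, 1).
1. P is the centroid of triangle ZDU ⇒ P = (1/3, 1/3)
2. E is the intersection of line ZD and line UP ⇒ E = (1/2, 1/2)
E = U + t·(P−U) with t = 3/2, so UE:EP = t:(1−t) = 3/2:-1/2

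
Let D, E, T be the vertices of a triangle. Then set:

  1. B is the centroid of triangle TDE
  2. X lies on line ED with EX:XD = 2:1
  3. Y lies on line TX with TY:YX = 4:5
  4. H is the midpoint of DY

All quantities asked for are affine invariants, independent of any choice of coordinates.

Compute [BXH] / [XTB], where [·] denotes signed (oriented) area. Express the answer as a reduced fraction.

Set D = (0, 0), E = (1, 0), T = (0, 1); any affine frame gives the same invariant.
1. B is the centroid of triangle TDE ⇒ B = (1/3, 1/3)
2. X lies on line ED with EX:XD = 2:1 ⇒ X = (1/3, 0)
3. Y lies on line TX with TY:YX = 4:5 ⇒ Y = (4/27, 5/9)
4. H is the midpoint of DY ⇒ H = (2/27, 5/18)
2·[BXH] = -7/81, 2·[XTB] = -1/9
[BXH]:[XTB] = -7/81:-1/9 = 7/9

[BXH]:[XTB] = 7/9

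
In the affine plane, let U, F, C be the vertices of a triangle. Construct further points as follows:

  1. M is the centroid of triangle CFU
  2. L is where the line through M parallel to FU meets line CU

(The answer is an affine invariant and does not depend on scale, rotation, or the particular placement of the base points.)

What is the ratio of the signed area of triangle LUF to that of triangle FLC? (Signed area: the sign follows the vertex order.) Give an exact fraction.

Work in coordinates with U = (0, 0), F = (1, 0), C = (0, 1).
1. M is the centroid of triangle CFU ⇒ M = (1/3, 1/3)
2. L is where the line through M parallel to FU meets line CU ⇒ L = (0, 1/3)
2·[LUF] = 1/3, 2·[FLC] = -2/3
[LUF]:[FLC] = 1/3:-2/3 = -1/2

[LUF]:[FLC] = -1/2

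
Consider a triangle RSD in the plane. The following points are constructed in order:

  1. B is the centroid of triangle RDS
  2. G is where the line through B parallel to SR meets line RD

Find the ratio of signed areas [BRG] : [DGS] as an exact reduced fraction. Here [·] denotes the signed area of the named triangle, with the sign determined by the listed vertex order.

Work in coordinates with R = (0, 0), S = (1, 0), D = (0, 1).
1. B is the centroid of triangle RDS ⇒ B = (1/3, 1/3)
2. G is where the line through B parallel to SR meets line RD ⇒ G = (0, 1/3)
2·[BRG] = -1/9, 2·[DGS] = 2/3
[BRG]:[DGS] = -1/9:2/3 = -1/6

[BRG]:[DGS] = -1/6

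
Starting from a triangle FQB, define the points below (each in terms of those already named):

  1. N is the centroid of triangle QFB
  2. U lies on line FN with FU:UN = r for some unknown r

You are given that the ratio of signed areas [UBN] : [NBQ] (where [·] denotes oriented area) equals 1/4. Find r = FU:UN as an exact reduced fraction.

r = 3

Work in coordinates with F = (0, 0), Q = (1, 0), B = (0, 1).
1. N is the centroid of triangle QFB ⇒ N = (1/3, 1/3)
2. With FU:UN = r, write λ = r/(r+1) so U = F + λ·(N−F); U is affine-linear in λ
Every point depending on U is an affine combination of U and λ-independent points, so each such coordinate is linear in λ; the λ² term in each signed area is a multiple of (N−F)×(N−F) = 0, so 2·[UBN] and 2·[NBQ] are each linear in λ. Evaluating at λ=0 and λ=1:
  2·[UBN] = 1/3·λ − 1/3,   2·[NBQ] = -1/3
So [UBN]:[NBQ] = (1/3·λ − 1/3) / (-1/3). Setting this equal to 1/4:
  1/3·λ − 1/3 = 1/4·(-1/3)  ⇒  λ = 3/4
Then r = λ/(1−λ) = (3/4)/(1/4) = 3. Check: with r = 3, U = (1/4, 1/4) and [UBN]:[NBQ] = 1/4 as required.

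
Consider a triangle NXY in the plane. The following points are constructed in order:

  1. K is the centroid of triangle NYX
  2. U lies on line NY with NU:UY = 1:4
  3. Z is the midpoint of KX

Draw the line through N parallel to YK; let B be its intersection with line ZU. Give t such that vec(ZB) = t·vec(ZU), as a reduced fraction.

t = 15/13

Set N = (0, 0), X = (1, 0), Y = (0, 1); any affine frame gives the same invariant.
1. K is the centroid of triangle NYX ⇒ K = (1/3, 1/3)
2. U lies on line NY with NU:UY = 1:4 ⇒ U = (0, 1/5)
3. Z is the midpoint of KX ⇒ Z = (2/3, 1/6)
through N parallel to YK: direction (1/3, -2/3); meets ZU at B = (-4/39, 8/39)
B = Z + t·(U−Z) with t = 15/13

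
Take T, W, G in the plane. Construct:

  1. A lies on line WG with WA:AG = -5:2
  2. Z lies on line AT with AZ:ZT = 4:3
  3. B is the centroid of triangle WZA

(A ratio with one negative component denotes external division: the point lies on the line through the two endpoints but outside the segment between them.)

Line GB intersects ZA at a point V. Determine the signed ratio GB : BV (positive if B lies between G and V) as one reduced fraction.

Assign T = (0, 0), W = (1, 0), G = (0, 1) — the answer is frame-independent, so this choice is without loss of generality.
1. A lies on line WG with WA:AG = -5:2 ⇒ A = (-2/3, 5/3)
2. Z lies on line AT with AZ:ZT = 4:3 ⇒ Z = (-2/7, 5/7)
3. B is the centroid of triangle WZA ⇒ B = (1/63, 50/63)
line GB meets ZA at V = (2/21, -5/21)
B = G + t·(V−G) with t = 1/6, so GB:BV = 1/6:5/6

GB:BV = 1/5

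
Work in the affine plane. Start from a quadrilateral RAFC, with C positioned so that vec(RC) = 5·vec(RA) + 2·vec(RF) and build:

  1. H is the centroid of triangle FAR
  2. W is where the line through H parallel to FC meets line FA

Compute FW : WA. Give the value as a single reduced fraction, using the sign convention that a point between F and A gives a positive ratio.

FW:WA = 11/7

Set R = (0, 0), A = (1, 0), F = (0, 1), C = (5, 2); any affine frame gives the same invariant.
1. H is the centroid of triangle FAR ⇒ H = (1/3, 1/3)
2. W is where the line through H parallel to FC meets line FA ⇒ W = (11/18, 7/18)
W = F + t·(A−F) with t = 11/18, so FW:WA = t:(1−t) = 11/18:7/18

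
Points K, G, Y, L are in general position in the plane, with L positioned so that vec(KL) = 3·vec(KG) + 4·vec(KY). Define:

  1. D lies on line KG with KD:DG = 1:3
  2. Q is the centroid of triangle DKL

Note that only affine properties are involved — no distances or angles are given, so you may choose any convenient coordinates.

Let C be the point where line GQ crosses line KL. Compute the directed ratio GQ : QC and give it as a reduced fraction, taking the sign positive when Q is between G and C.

Work in coordinates with K = (0, 0), G = (1, 0), Y = (0, 1), L = (3, 4).
1. D lies on line KG with KD:DG = 1:3 ⇒ D = (1/4, 0)
2. Q is the centroid of triangle DKL ⇒ Q = (13/12, 4/3)
line GQ meets KL at C = (12/11, 16/11)
Q = G + t·(C−G) with t = 11/12, so GQ:QC = 11/12:1/12

GQ:QC = 11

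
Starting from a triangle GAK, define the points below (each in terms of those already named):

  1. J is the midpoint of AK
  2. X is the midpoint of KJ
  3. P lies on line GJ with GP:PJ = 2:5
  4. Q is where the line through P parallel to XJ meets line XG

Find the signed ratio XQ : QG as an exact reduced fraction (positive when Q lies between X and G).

Choose coordinates G = (0, 0), A = (1, 0), K = (0, 1).
1. J is the midpoint of AK ⇒ J = (1/2, 1/2)
2. X is the midpoint of KJ ⇒ X = (1/4, 3/4)
3. P lies on line GJ with GP:PJ = 2:5 ⇒ P = (1/7, 1/7)
4. Q is where the line through P parallel to XJ meets line XG ⇒ Q = (1/14, 3/14)
Q = X + t·(G−X) with t = 5/7, so XQ:QG = t:(1−t) = 5/7:2/7

XQ:QG = 5/2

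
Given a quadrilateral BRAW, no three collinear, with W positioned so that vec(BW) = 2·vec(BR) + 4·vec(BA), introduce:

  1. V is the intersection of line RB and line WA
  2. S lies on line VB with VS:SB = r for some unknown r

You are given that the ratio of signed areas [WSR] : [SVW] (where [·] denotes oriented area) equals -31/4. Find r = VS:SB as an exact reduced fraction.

Set B = (0, 0), R = (1, 0), A = (0, 1), W = (2, 4); any affine frame gives the same invariant.
1. V is the intersection of line RB and line WA ⇒ V = (-2/3, 0)
2. With VS:SB = r, write λ = r/(r+1) so S = V + λ·(B−V); S is affine-linear in λ
Every point depending on S is an affine combination of S and λ-independent points, so each such coordinate is linear in λ; the λ² term in each signed area is a multiple of (B−V)×(B−V) = 0, so 2·[WSR] and 2·[SVW] are each linear in λ. Evaluating at λ=0 and λ=1:
  2·[WSR] = -8/3·λ + 20/3,   2·[SVW] = -8/3·λ
So [WSR]:[SVW] = (-8/3·λ + 20/3) / (-8/3·λ). Setting this equal to -31/4:
  -8/3·λ + 20/3 = -31/4·(-8/3·λ)  ⇒  λ = 2/7
Then r = λ/(1−λ) = (2/7)/(5/7) = 2/5. Check: with r = 2/5, S = (-10/21, 0) and [WSR]:[SVW] = -31/4 as required.

r = 2/5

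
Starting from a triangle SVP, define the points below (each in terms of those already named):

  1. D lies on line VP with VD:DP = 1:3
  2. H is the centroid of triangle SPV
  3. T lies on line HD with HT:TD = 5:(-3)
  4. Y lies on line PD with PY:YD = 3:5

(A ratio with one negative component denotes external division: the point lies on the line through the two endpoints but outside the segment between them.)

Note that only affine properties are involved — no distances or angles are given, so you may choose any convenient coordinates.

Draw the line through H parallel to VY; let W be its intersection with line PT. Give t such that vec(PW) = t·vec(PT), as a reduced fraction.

t = -2/3

Set S = (0, 0), V = (1, 0), P = (0, 1); any affine frame gives the same invariant.
1. D lies on line VP with VD:DP = 1:3 ⇒ D = (3/4, 1/4)
2. H is the centroid of triangle SPV ⇒ H = (1/3, 1/3)
3. T lies on line HD with HT:TD = 5:(-3) ⇒ T = (11/8, 1/8)
4. Y lies on line PD with PY:YD = 3:5 ⇒ Y = (9/32, 23/32)
through H parallel to VY: direction (-23/32, 23/32); meets PT at W = (-11/12, 19/12)
W = P + t·(T−P) with t = -2/3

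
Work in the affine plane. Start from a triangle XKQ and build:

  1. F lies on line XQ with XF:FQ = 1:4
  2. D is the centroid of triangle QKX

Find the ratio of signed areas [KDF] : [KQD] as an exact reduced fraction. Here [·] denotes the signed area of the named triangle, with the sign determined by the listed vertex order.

Choose coordinates X = (0, 0), K = (1, 0), Q = (0, 1).
1. F lies on line XQ with XF:FQ = 1:4 ⇒ F = (0, 1/5)
2. D is the centroid of triangle QKX ⇒ D = (1/3, 1/3)
2·[KDF] = 1/5, 2·[KQD] = 1/3
[KDF]:[KQD] = 1/5:1/3 = 3/5

[KDF]:[KQD] = 3/5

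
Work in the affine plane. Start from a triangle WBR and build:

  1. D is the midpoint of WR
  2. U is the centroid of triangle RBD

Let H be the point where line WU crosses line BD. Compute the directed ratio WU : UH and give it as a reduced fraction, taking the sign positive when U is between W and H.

WU:UH = -4

Set W = (0, 0), B = (1, 0), R = (0, 1); any affine frame gives the same invariant.
1. D is the midpoint of WR ⇒ D = (0, 1/2)
2. U is the centroid of triangle RBD ⇒ U = (1/3, 1/2)
line WU meets BD at H = (1/4, 3/8)
U = W + t·(H−W) with t = 4/3, so WU:UH = 4/3:-1/3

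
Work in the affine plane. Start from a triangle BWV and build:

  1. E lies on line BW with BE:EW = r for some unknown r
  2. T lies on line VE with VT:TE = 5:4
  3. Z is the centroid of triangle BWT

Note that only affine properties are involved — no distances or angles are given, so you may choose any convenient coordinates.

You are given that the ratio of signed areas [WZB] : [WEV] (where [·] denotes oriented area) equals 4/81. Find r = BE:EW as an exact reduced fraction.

r = -4/3

Choose coordinates B = (0, 0), W = (1, 0), V = (0, 1).
1. With BE:EW = r, write λ = r/(r+1) so E = B + λ·(W−B); E is affine-linear in λ
2. T lies on line VE with VT:TE = 5:4 ⇒ T is an affine combination of earlier points and hence also affine-linear in λ
3. Z is the centroid of triangle BWT ⇒ Z is an affine combination of earlier points and hence also affine-linear in λ
Every point depending on E is an affine combination of E and λ-independent points, so each such coordinate is linear in λ; the λ² term in each signed area is a multiple of (W−B)×(W−B) = 0, so 2·[WZB] and 2·[WEV] are each linear in λ. Evaluating at λ=0 and λ=1:
  2·[WZB] = 4/27,   2·[WEV] = λ − 1
So [WZB]:[WEV] = (4/27) / (λ − 1). Setting this equal to 4/81:
  4/27 = 4/81·(λ − 1)  ⇒  λ = 4
Then r = λ/(1−λ) = (4)/(-3) = -4/3. Check: with r = -4/3, E = (4, 0) and [WZB]:[WEV] = 4/81 as required.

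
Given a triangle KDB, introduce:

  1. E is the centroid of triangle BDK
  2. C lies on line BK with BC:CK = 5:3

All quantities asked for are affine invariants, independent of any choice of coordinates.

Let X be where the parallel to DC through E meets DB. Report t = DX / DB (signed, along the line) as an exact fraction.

t = 2/15

Assign K = (0, 0), D = (1, 0), B = (0, 1) — the answer is frame-independent, so this choice is without loss of generality.
1. E is the centroid of triangle BDK ⇒ E = (1/3, 1/3)
2. C lies on line BK with BC:CK = 5:3 ⇒ C = (0, 3/8)
through E parallel to DC: direction (-1, 3/8); meets DB at X = (13/15, 2/15)
X = D + t·(B−D) with t = 2/15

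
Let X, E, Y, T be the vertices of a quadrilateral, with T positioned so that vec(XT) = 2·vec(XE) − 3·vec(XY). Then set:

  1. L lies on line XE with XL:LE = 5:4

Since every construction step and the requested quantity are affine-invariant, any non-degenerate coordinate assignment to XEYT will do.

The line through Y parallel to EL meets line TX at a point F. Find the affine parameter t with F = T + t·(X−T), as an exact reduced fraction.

t = 4/3

Work in coordinates with X = (0, 0), E = (1, 0), Y = (0, 1), T = (2, -3).
1. L lies on line XE with XL:LE = 5:4 ⇒ L = (5/9, 0)
through Y parallel to EL: direction (-4/9, 0); meets TX at F = (-2/3, 1)
F = T + t·(X−T) with t = 4/3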